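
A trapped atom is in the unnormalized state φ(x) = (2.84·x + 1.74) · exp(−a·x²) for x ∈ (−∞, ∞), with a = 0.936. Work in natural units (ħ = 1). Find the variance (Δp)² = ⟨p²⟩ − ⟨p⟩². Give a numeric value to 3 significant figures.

1.71

Compute ⟨p⟩ and ⟨p²⟩ separately; (Δp)² = ⟨p²⟩ − ⟨p⟩².
Expand each integrand as polynomial × e^(−2ax²) and use ∫x^(2j)·e^(−2ax²) dx = (2j−1)!!/(4a)^j · √(π/(2a)), odd powers → 0; here √(π/(2a)) = 1.2955. Differentiate with the product rule, d/dx e^(−ax²) = −2ax·e^(−ax²).
Normalization: ∫|φ|² dx = 6.7129.
⟨p⟩ = 0.0000 and ⟨p²⟩ = 1.7143.
(Δp)² = 1.7143 − (0.0000)² = 1.7143.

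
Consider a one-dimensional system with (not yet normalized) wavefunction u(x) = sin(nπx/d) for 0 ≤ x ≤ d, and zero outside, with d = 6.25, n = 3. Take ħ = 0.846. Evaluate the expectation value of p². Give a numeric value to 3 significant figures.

1.63

p² u = −ħ² d²u/dx²; ⟨p²⟩ = −ħ² ∫ u*·u'' dx / ∫|u|² dx.
d/dx sin(nπx/d) = (nπ/d)·cos(nπx/d) and d²/dx² sin(nπx/d) = −(nπ/d)²·sin(nπx/d); on 0 ≤ x ≤ d, ∫sin²(nπx/d) dx = d/2 and ∫sin(nπx/d)·cos(nπx/d) dx = 0.
State is unnormalized: ∫|u|² dx = 3.1250, and ∫u*·(−ħ² u'') dx = 5.0860, so ⟨p²⟩ = 5.0860 / 3.1250.
⟨p²⟩ = 1.6275.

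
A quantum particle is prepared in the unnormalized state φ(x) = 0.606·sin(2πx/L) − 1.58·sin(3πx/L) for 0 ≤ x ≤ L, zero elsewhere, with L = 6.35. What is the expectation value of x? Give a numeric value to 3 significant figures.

4.00

⟨x⟩ = ∫ x·|φ|² dx / ∫|φ|² dx (integrals over the domain).
On 0 ≤ x ≤ L (j ≠ l): ∫sin²(jπx/L) dx = L/2, ∫sin(jπx/L)·sin(lπx/L) dx = 0; diagonal moments ∫x·sin²(jπx/L) dx = L²/4, ∫x²·sin²(jπx/L) dx = L³·(1/6 − 1/(4j²π²)); cross terms ∫x·sin(jπx/L)·sin(lπx/L) dx = 0 for j + l even and −4jlL²/(π²(j² − l²)²) for j + l odd, ∫x²·sin(jπx/L)·sin(lπx/L) dx = (−1)^(j+l)·4jlL³/(π²(j² − l²)²); higher powers the same way via product-to-sum and parts.
State is unnormalized: ∫|φ|² dx = 9.0920, and ∫φ*·x·φ dx = 36.378, so ⟨x⟩ = 36.378 / 9.0920.
⟨x⟩ = 4.0011.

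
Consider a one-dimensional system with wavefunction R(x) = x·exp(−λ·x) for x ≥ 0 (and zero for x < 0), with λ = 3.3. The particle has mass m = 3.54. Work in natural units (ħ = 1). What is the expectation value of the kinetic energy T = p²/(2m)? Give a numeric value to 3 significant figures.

T = −(ħ²/2m) d²/dx², so ⟨T⟩ = −(ħ²/2m) ∫ R*·R'' dx / ∫|R|² dx; with m = 3.54.
Differentiate x·exp(−λ·x) with the product rule; every integrand then reduces to terms xʲ·e^(−2λx) on [0, ∞), with ∫₀^∞ xʲ·e^(−2λx) dx = j!/(2λ)^(j+1).
State is unnormalized: ∫|R|² dx = 0.0069566, and ∫R*·(−ħ²/2m · R'') dx = 0.010700, so ⟨T⟩ = 0.010700 / 0.0069566.
⟨T⟩ = 1.5381.

1.54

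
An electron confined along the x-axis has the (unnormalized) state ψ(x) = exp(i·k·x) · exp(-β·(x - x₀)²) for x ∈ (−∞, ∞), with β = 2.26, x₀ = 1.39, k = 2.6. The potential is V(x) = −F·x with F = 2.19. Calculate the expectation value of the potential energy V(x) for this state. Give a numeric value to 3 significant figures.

-3.04

⟨V⟩ = ∫ V(x)·|ψ|² dx / ∫|ψ|² dx.
Gaussian moments (u = x − x₀): ∫u^(2j)·e^(−2βu²) du = (2j−1)!!/(4β)^j · √(π/(2β)), odd powers integrate to 0; here √(π/(2β)) = 0.83369.
State is unnormalized: ∫|ψ|² dx = 0.83369, and ∫ψ*·V(x)·ψ dx = -2.5378, so ⟨V⟩ = -2.5378 / 0.83369.
⟨V⟩ = -3.0441.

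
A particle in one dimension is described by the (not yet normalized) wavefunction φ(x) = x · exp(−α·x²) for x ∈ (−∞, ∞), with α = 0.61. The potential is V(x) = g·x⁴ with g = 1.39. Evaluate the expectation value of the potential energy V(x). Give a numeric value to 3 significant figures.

⟨V⟩ = ∫ V(x)·|φ|² dx / ∫|φ|² dx.
Expand each integrand as polynomial × e^(−2αx²) and use ∫x^(2j)·e^(−2αx²) dx = (2j−1)!!/(4α)^j · √(π/(2α)), odd powers → 0; here √(π/(2α)) = 1.6047.
State is unnormalized: ∫|φ|² dx = 0.65767, and ∫φ*·V(x)·φ dx = 2.3032, so ⟨V⟩ = 2.3032 / 0.65767.
⟨V⟩ = 3.5021.

3.50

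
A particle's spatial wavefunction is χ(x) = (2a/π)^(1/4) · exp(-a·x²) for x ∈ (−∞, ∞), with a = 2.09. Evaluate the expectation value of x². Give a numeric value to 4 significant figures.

⟨x²⟩ = ∫ x²·|χ|² dx (integrals over the domain).
Gaussian moments: ∫x^(2j)·e^(−2ax²) dx = (2j−1)!!/(4a)^j · √(π/(2a)), odd powers integrate to 0; here √(π/(2a)) = 0.86694.
⟨x²⟩ = 0.11962.

0.1196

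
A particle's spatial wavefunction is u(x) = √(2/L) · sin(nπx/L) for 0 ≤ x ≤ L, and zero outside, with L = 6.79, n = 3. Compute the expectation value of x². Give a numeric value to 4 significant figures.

⟨x²⟩ = ∫ x²·|u|² dx (integrals over the domain).
With sin²θ = (1 − cos2θ)/2 on 0 ≤ x ≤ L: ∫sin²(nπx/L) dx = L/2, ∫x·sin²(nπx/L) dx = L²/4, ∫x²·sin²(nπx/L) dx = L³·(1/6 − 1/(4n²π²)); higher powers xᵏ the same way, integrating xᵏ·cos(2nπx/L) by parts.
⟨x²⟩ = 15.109.

15.11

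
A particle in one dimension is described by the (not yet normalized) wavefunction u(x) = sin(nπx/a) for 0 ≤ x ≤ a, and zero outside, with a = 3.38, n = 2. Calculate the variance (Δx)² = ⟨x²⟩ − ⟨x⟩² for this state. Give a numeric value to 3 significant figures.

Compute ⟨x⟩ and ⟨x²⟩ separately, then (Δx)² = ⟨x²⟩ − ⟨x⟩².
With sin²θ = (1 − cos2θ)/2 on 0 ≤ x ≤ a: ∫sin²(nπx/a) dx = a/2, ∫x·sin²(nπx/a) dx = a²/4, ∫x²·sin²(nπx/a) dx = a³·(1/6 − 1/(4n²π²)); higher powers xᵏ the same way, integrating xᵏ·cos(2nπx/a) by parts.
Normalization: ∫|u|² dx = 1.6900.
⟨x⟩ = 1.6900 and ⟨x²⟩ = 3.6634.
(Δx)² = 3.6634 − (1.6900)² = 0.80734.

0.807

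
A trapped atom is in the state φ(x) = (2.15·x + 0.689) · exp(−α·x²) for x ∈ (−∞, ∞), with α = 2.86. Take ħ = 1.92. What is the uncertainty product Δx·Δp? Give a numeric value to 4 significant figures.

Δx = √(⟨x²⟩−⟨x⟩²), Δp = √(⟨p²⟩−⟨p⟩²).
Expand each integrand as polynomial × e^(−2αx²) and use ∫x^(2j)·e^(−2αx²) dx = (2j−1)!!/(4α)^j · √(π/(2α)), odd powers → 0; here √(π/(2α)) = 0.74110. Differentiate with the product rule, d/dx e^(−αx²) = −2αx·e^(−αx²).
Normalization: ∫|φ|² dx = 0.65127.
⟨x⟩ = 0.29470, ⟨x²⟩ = 0.16780 ⇒ Δx = 0.28452.
⟨p⟩ = 0.0000, ⟨p²⟩ = 20.239 ⇒ Δp = 4.4987.
Δx·Δp = 1.2800.

1.280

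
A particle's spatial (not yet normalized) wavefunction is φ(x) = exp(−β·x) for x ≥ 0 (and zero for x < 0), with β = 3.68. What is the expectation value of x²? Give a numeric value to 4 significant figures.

⟨x²⟩ = ∫ x²·|φ|² dx / ∫|φ|² dx (integrals over the domain).
Every integrand reduces to terms xʲ·e^(−2βx) on [0, ∞); use ∫₀^∞ xʲ·e^(−2βx) dx = j!/(2β)^(j+1).
State is unnormalized: ∫|φ|² dx = 0.13587, and ∫φ*·x²·φ dx = 0.0050165, so ⟨x²⟩ = 0.0050165 / 0.13587.
⟨x²⟩ = 0.036921.

0.03692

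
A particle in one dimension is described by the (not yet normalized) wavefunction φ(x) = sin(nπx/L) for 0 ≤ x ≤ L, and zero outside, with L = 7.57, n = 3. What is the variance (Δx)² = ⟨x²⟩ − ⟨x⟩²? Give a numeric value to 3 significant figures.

Compute ⟨x⟩ and ⟨x²⟩ separately, then (Δx)² = ⟨x²⟩ − ⟨x⟩².
With sin²θ = (1 − cos2θ)/2 on 0 ≤ x ≤ L: ∫sin²(nπx/L) dx = L/2, ∫x·sin²(nπx/L) dx = L²/4, ∫x²·sin²(nπx/L) dx = L³·(1/6 − 1/(4n²π²)); higher powers xᵏ the same way, integrating xᵏ·cos(2nπx/L) by parts.
Normalization: ∫|φ|² dx = 3.7850.
⟨x⟩ = 3.7850 and ⟨x²⟩ = 18.779.
(Δx)² = 18.779 − (3.7850)² = 4.4528.

4.45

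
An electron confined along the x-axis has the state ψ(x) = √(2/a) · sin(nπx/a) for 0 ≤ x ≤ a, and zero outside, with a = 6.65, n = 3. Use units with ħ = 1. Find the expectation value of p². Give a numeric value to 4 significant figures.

p² ψ = −ħ² d²ψ/dx²; ⟨p²⟩ = −ħ² ∫ ψ*·ψ'' dx.
d/dx sin(nπx/a) = (nπ/a)·cos(nπx/a) and d²/dx² sin(nπx/a) = −(nπ/a)²·sin(nπx/a); on 0 ≤ x ≤ a, ∫sin²(nπx/a) dx = a/2 and ∫sin(nπx/a)·cos(nπx/a) dx = 0.
⟨p²⟩ = 2.0086.

2.009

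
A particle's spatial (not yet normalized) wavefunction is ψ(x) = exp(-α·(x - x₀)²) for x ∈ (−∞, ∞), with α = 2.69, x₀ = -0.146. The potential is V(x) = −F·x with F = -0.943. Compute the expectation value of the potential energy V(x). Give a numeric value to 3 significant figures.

-0.138

⟨V⟩ = ∫ V(x)·|ψ|² dx / ∫|ψ|² dx.
Gaussian moments (u = x − x₀): ∫u^(2j)·e^(−2αu²) du = (2j−1)!!/(4α)^j · √(π/(2α)), odd powers integrate to 0; here √(π/(2α)) = 0.76416.
State is unnormalized: ∫|ψ|² dx = 0.76416, and ∫ψ*·V(x)·ψ dx = -0.10521, so ⟨V⟩ = -0.10521 / 0.76416.
⟨V⟩ = -0.13768.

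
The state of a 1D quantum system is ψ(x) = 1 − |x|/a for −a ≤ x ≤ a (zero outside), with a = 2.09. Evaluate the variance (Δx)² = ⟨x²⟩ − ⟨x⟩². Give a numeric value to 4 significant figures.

0.4368

Compute ⟨x⟩ and ⟨x²⟩ separately, then (Δx)² = ⟨x²⟩ − ⟨x⟩².
ψ is even, so ∫ over [−a, a] = 2∫₀ᵃ with ψ = 1 − x/a there: ∫₀ᵃ (1 − x/a)² dx = a/3, ∫₀ᵃ x²(1 − x/a)² dx = a³/30, ∫₀ᵃ x⁴(1 − x/a)² dx = a⁵/105.
Normalization: ∫|ψ|² dx = 1.3933.
⟨x⟩ = 0.0000 and ⟨x²⟩ = 0.43681.
(Δx)² = 0.43681 − (0.0000)² = 0.43681.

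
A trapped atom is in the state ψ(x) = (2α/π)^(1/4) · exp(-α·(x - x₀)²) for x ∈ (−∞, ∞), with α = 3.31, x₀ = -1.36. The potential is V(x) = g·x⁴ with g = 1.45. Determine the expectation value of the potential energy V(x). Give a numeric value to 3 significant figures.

6.20

⟨V⟩ = ∫ V(x)·|ψ|² dx.
Gaussian moments (u = x − x₀): ∫u^(2j)·e^(−2αu²) du = (2j−1)!!/(4α)^j · √(π/(2α)), odd powers integrate to 0; here √(π/(2α)) = 0.68888.
⟨V⟩ = 6.2007.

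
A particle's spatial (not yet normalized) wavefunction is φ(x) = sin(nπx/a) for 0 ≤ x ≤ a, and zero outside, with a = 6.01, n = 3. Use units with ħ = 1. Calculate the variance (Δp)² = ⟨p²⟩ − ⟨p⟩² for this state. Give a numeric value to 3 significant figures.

Compute ⟨p⟩ and ⟨p²⟩ separately; (Δp)² = ⟨p²⟩ − ⟨p⟩².
d/dx sin(nπx/a) = (nπ/a)·cos(nπx/a) and d²/dx² sin(nπx/a) = −(nπ/a)²·sin(nπx/a); on 0 ≤ x ≤ a, ∫sin²(nπx/a) dx = a/2 and ∫sin(nπx/a)·cos(nπx/a) dx = 0.
Normalization: ∫|φ|² dx = 3.0050.
⟨p⟩ = 0.0000 and ⟨p²⟩ = 2.4592.
(Δp)² = 2.4592 − (0.0000)² = 2.4592.

2.46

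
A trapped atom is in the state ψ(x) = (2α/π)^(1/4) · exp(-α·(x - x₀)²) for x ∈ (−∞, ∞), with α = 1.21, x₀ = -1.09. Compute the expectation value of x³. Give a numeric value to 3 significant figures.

-1.97

⟨x³⟩ = ∫ x³·|ψ|² dx (integrals over the domain).
Gaussian moments (u = x − x₀): ∫u^(2j)·e^(−2αu²) du = (2j−1)!!/(4α)^j · √(π/(2α)), odd powers integrate to 0; here √(π/(2α)) = 1.1394.
⟨x³⟩ = -1.9706.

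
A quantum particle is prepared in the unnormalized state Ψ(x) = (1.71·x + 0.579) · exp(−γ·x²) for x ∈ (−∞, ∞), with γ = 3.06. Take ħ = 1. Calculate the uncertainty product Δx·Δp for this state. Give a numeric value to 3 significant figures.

0.628

Δx = √(⟨x²⟩−⟨x⟩²), Δp = √(⟨p²⟩−⟨p⟩²).
Expand each integrand as polynomial × e^(−2γx²) and use ∫x^(2j)·e^(−2γx²) dx = (2j−1)!!/(4γ)^j · √(π/(2γ)), odd powers → 0; here √(π/(2γ)) = 0.71647. Differentiate with the product rule, d/dx e^(−γx²) = −2γx·e^(−γx²).
Normalization: ∫|Ψ|² dx = 0.41135.
⟨x⟩ = 0.28178, ⟨x²⟩ = 0.14969 ⇒ Δx = 0.26512.
⟨p⟩ = 0.0000, ⟨p²⟩ = 5.6065 ⇒ Δp = 2.3678.
Δx·Δp = 0.62776.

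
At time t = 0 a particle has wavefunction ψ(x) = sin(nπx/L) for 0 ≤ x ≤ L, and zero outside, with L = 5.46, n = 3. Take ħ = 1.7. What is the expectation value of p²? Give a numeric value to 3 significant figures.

p² ψ = −ħ² d²ψ/dx²; ⟨p²⟩ = −ħ² ∫ ψ*·ψ'' dx / ∫|ψ|² dx.
d/dx sin(nπx/L) = (nπ/L)·cos(nπx/L) and d²/dx² sin(nπx/L) = −(nπ/L)²·sin(nπx/L); on 0 ≤ x ≤ L, ∫sin²(nπx/L) dx = L/2 and ∫sin(nπx/L)·cos(nπx/L) dx = 0.
State is unnormalized: ∫|ψ|² dx = 2.7300, and ∫ψ*·(−ħ² ψ'') dx = 23.508, so ⟨p²⟩ = 23.508 / 2.7300.
⟨p²⟩ = 8.6110.

8.61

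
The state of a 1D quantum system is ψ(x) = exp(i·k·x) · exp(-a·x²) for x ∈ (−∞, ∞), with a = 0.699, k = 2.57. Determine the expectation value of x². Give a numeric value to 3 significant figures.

⟨x²⟩ = ∫ x²·|ψ|² dx / ∫|ψ|² dx (integrals over the domain).
Gaussian moments: ∫x^(2j)·e^(−2ax²) dx = (2j−1)!!/(4a)^j · √(π/(2a)), odd powers integrate to 0; here √(π/(2a)) = 1.4991.
State is unnormalized: ∫|ψ|² dx = 1.4991, and ∫ψ*·x²·ψ dx = 0.53615, so ⟨x²⟩ = 0.53615 / 1.4991.
⟨x²⟩ = 0.35765.

0.358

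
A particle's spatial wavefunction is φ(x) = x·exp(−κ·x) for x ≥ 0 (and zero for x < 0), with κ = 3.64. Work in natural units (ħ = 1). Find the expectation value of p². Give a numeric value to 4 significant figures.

p² φ = −ħ² d²φ/dx²; ⟨p²⟩ = −ħ² ∫ φ*·φ'' dx / ∫|φ|² dx.
Differentiate x·exp(−κ·x) with the product rule; every integrand then reduces to terms xʲ·e^(−2κx) on [0, ∞), with ∫₀^∞ xʲ·e^(−2κx) dx = j!/(2κ)^(j+1).
State is unnormalized: ∫|φ|² dx = 0.0051837, and ∫φ*·(−ħ² φ'') dx = 0.068681, so ⟨p²⟩ = 0.068681 / 0.0051837.
⟨p²⟩ = 13.250.

13.25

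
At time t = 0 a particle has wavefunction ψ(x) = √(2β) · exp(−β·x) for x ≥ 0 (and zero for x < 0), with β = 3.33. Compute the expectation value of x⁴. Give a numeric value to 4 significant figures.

⟨x⁴⟩ = ∫ x⁴·|ψ|² dx (integrals over the domain).
Every integrand reduces to terms xʲ·e^(−2βx) on [0, ∞); use ∫₀^∞ xʲ·e^(−2βx) dx = j!/(2β)^(j+1).
⟨x⁴⟩ = 0.012199.

0.01220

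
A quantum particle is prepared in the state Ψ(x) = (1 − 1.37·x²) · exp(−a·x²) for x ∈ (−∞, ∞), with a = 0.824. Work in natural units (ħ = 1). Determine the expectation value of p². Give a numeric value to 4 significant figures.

3.647

p² Ψ = −ħ² d²Ψ/dx²; ⟨p²⟩ = −ħ² ∫ Ψ*·Ψ'' dx / ∫|Ψ|² dx.
Expand each integrand as polynomial × e^(−2ax²) and use ∫x^(2j)·e^(−2ax²) dx = (2j−1)!!/(4a)^j · √(π/(2a)), odd powers → 0; here √(π/(2a)) = 1.3807. Differentiate with the product rule, d/dx e^(−ax²) = −2ax·e^(−ax²).
State is unnormalized: ∫|Ψ|² dx = 0.94853, and ∫Ψ*·(−ħ² Ψ'') dx = 3.4594, so ⟨p²⟩ = 3.4594 / 0.94853.
⟨p²⟩ = 3.6471.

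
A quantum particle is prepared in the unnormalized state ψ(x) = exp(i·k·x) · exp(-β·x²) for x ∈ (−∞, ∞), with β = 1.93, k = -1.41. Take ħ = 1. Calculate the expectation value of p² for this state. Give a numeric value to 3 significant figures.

p² ψ = −ħ² d²ψ/dx²; ⟨p²⟩ = −ħ² ∫ ψ*·ψ'' dx / ∫|ψ|² dx.
Gaussian moments: ∫x^(2j)·e^(−2βx²) dx = (2j−1)!!/(4β)^j · √(π/(2β)), odd powers integrate to 0; here √(π/(2β)) = 0.90216. Derivatives: ψ′ = (ik − 2βx)·ψ, ψ″ = ((ik − 2βx)² − 2β)·ψ; the odd-in-x pieces drop out.
State is unnormalized: ∫|ψ|² dx = 0.90216, and ∫ψ*·(−ħ² ψ'') dx = 3.5347, so ⟨p²⟩ = 3.5347 / 0.90216.
⟨p²⟩ = 3.9181.

3.92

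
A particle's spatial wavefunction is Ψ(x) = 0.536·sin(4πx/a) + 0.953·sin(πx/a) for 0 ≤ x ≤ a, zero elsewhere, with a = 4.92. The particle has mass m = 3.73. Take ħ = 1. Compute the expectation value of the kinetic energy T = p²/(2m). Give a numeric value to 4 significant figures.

0.2517

T = −(ħ²/2m) d²/dx², so ⟨T⟩ = −(ħ²/2m) ∫ Ψ*·Ψ'' dx / ∫|Ψ|² dx; with m = 3.73.
d²/dx² sin(jπx/a) = −(jπ/a)²·sin(jπx/a); on 0 ≤ x ≤ a, ∫sin²(jπx/a) dx = a/2 and ∫sin(jπx/a)·sin(lπx/a) dx = 0 for j ≠ l, so only diagonal terms survive in ∫|Ψ|² and ∫Ψ·Ψ″; ∫Ψ·Ψ′ dx = [Ψ²/2] between the walls = 0.
State is unnormalized: ∫|Ψ|² dx = 2.9409, and ∫Ψ*·(−ħ²/2m · Ψ'') dx = 0.74015, so ⟨T⟩ = 0.74015 / 2.9409.
⟨T⟩ = 0.25167.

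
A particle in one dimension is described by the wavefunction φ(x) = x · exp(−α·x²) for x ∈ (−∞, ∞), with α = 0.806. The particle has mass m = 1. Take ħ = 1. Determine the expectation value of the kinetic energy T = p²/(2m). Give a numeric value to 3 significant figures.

T = −(ħ²/2m) d²/dx², so ⟨T⟩ = −(ħ²/2m) ∫ φ*·φ'' dx / ∫|φ|² dx; with m = 1.
Expand each integrand as polynomial × e^(−2αx²) and use ∫x^(2j)·e^(−2αx²) dx = (2j−1)!!/(4α)^j · √(π/(2α)), odd powers → 0; here √(π/(2α)) = 1.3960. Differentiate with the product rule, d/dx e^(−αx²) = −2αx·e^(−αx²).
State is unnormalized: ∫|φ|² dx = 0.43301, and ∫φ*·(−ħ²/2m · φ'') dx = 0.52351, so ⟨T⟩ = 0.52351 / 0.43301.
⟨T⟩ = 1.2090.

1.21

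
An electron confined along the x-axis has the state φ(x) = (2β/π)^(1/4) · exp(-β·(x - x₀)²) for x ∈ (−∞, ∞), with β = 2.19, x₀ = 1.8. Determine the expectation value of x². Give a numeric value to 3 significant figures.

3.35

⟨x²⟩ = ∫ x²·|φ|² dx (integrals over the domain).
Gaussian moments (u = x − x₀): ∫u^(2j)·e^(−2βu²) du = (2j−1)!!/(4β)^j · √(π/(2β)), odd powers integrate to 0; here √(π/(2β)) = 0.84691.
⟨x²⟩ = 3.3542.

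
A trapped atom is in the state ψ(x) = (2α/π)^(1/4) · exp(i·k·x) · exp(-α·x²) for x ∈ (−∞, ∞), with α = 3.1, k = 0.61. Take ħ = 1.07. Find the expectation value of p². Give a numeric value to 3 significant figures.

p² ψ = −ħ² d²ψ/dx²; ⟨p²⟩ = −ħ² ∫ ψ*·ψ'' dx.
Gaussian moments: ∫x^(2j)·e^(−2αx²) dx = (2j−1)!!/(4α)^j · √(π/(2α)), odd powers integrate to 0; here √(π/(2α)) = 0.71183. Derivatives: ψ′ = (ik − 2αx)·ψ, ψ″ = ((ik − 2αx)² − 2α)·ψ; the odd-in-x pieces drop out.
⟨p²⟩ = 3.9752.

3.98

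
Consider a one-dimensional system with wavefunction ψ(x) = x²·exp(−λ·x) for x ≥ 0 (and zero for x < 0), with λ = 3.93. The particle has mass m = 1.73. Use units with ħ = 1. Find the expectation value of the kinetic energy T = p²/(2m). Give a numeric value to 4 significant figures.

1.488

T = −(ħ²/2m) d²/dx², so ⟨T⟩ = −(ħ²/2m) ∫ ψ*·ψ'' dx / ∫|ψ|² dx; with m = 1.73.
Differentiate x²·exp(−λ·x) with the product rule; every integrand then reduces to terms xʲ·e^(−2λx) on [0, ∞), with ∫₀^∞ xʲ·e^(−2λx) dx = j!/(2λ)^(j+1).
State is unnormalized: ∫|ψ|² dx = 0.00080002, and ∫ψ*·(−ħ²/2m · ψ'') dx = 0.0011904, so ⟨T⟩ = 0.0011904 / 0.00080002.
⟨T⟩ = 1.4879.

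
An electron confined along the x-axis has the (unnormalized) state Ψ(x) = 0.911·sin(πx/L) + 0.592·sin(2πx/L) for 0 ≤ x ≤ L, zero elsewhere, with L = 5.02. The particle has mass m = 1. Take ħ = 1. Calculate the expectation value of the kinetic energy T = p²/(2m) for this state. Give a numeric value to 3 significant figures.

0.370

T = −(ħ²/2m) d²/dx², so ⟨T⟩ = −(ħ²/2m) ∫ Ψ*·Ψ'' dx / ∫|Ψ|² dx; with m = 1.
d²/dx² sin(jπx/L) = −(jπ/L)²·sin(jπx/L); on 0 ≤ x ≤ L, ∫sin²(jπx/L) dx = L/2 and ∫sin(jπx/L)·sin(lπx/L) dx = 0 for j ≠ l, so only diagonal terms survive in ∫|Ψ|² and ∫Ψ·Ψ″; ∫Ψ·Ψ′ dx = [Ψ²/2] between the walls = 0.
State is unnormalized: ∫|Ψ|² dx = 2.9628, and ∫Ψ*·(−ħ²/2m · Ψ'') dx = 1.0970, so ⟨T⟩ = 1.0970 / 2.9628.
⟨T⟩ = 0.37025.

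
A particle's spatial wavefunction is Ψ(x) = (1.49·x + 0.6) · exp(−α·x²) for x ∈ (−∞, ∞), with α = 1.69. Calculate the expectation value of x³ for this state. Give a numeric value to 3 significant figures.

0.171

⟨x³⟩ = ∫ x³·|Ψ|² dx / ∫|Ψ|² dx (integrals over the domain).
Expand each integrand as polynomial × e^(−2αx²) and use ∫x^(2j)·e^(−2αx²) dx = (2j−1)!!/(4α)^j · √(π/(2α)), odd powers → 0; here √(π/(2α)) = 0.96409.
State is unnormalized: ∫|Ψ|² dx = 0.66369, and ∫Ψ*·x³·Ψ dx = 0.11316, so ⟨x³⟩ = 0.11316 / 0.66369.
⟨x³⟩ = 0.17051.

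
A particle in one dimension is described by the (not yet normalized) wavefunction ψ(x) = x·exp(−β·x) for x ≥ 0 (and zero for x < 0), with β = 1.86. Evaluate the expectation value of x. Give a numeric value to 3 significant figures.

0.806

⟨x⟩ = ∫ x·|ψ|² dx / ∫|ψ|² dx (integrals over the domain).
Every integrand reduces to terms xʲ·e^(−2βx) on [0, ∞); use ∫₀^∞ xʲ·e^(−2βx) dx = j!/(2β)^(j+1).
State is unnormalized: ∫|ψ|² dx = 0.038851, and ∫ψ*·x·ψ dx = 0.031331, so ⟨x⟩ = 0.031331 / 0.038851.
⟨x⟩ = 0.80645.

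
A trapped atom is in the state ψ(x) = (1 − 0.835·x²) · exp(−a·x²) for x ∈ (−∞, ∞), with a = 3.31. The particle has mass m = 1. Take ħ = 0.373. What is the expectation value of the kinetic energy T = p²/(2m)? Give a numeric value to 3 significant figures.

T = −(ħ²/2m) d²/dx², so ⟨T⟩ = −(ħ²/2m) ∫ ψ*·ψ'' dx / ∫|ψ|² dx; with m = 1.
Expand each integrand as polynomial × e^(−2ax²) and use ∫x^(2j)·e^(−2ax²) dx = (2j−1)!!/(4a)^j · √(π/(2a)), odd powers → 0; here √(π/(2a)) = 0.68888. Differentiate with the product rule, d/dx e^(−ax²) = −2ax·e^(−ax²).
State is unnormalized: ∫|ψ|² dx = 0.61021, and ∫ψ*·(−ħ²/2m · ψ'') dx = 0.18304, so ⟨T⟩ = 0.18304 / 0.61021.
⟨T⟩ = 0.29997.

0.300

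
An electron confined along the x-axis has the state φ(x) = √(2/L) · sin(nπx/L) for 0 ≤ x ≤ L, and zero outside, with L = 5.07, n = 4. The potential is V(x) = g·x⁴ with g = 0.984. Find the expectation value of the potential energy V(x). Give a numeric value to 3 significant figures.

⟨V⟩ = ∫ V(x)·|φ|² dx.
With sin²θ = (1 − cos2θ)/2 on 0 ≤ x ≤ L: ∫sin²(nπx/L) dx = L/2, ∫x·sin²(nπx/L) dx = L²/4, ∫x²·sin²(nπx/L) dx = L³·(1/6 − 1/(4n²π²)); higher powers xᵏ the same way, integrating xᵏ·cos(2nπx/L) by parts.
⟨V⟩ = 125.96.

126.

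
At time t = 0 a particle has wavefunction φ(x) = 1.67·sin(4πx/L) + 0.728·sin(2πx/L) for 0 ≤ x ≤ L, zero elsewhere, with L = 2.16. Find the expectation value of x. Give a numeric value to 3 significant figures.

⟨x⟩ = ∫ x·|φ|² dx / ∫|φ|² dx (integrals over the domain).
On 0 ≤ x ≤ L (j ≠ l): ∫sin²(jπx/L) dx = L/2, ∫sin(jπx/L)·sin(lπx/L) dx = 0; diagonal moments ∫x·sin²(jπx/L) dx = L²/4, ∫x²·sin²(jπx/L) dx = L³·(1/6 − 1/(4j²π²)); cross terms ∫x·sin(jπx/L)·sin(lπx/L) dx = 0 for j + l even and −4jlL²/(π²(j² − l²)²) for j + l odd, ∫x²·sin(jπx/L)·sin(lπx/L) dx = (−1)^(j+l)·4jlL³/(π²(j² − l²)²); higher powers the same way via product-to-sum and parts.
State is unnormalized: ∫|φ|² dx = 3.5844, and ∫φ*·x·φ dx = 3.8711, so ⟨x⟩ = 3.8711 / 3.5844.
⟨x⟩ = 1.0800.

1.08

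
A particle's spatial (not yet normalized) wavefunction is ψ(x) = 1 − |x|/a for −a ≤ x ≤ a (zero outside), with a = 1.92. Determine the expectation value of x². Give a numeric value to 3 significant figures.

⟨x²⟩ = ∫ x²·|ψ|² dx / ∫|ψ|² dx (integrals over the domain).
ψ is even, so ∫ over [−a, a] = 2∫₀ᵃ with ψ = 1 − x/a there: ∫₀ᵃ (1 − x/a)² dx = a/3, ∫₀ᵃ x²(1 − x/a)² dx = a³/30, ∫₀ᵃ x⁴(1 − x/a)² dx = a⁵/105.
State is unnormalized: ∫|ψ|² dx = 1.2800, and ∫ψ*·x²·ψ dx = 0.47186, so ⟨x²⟩ = 0.47186 / 1.2800.
⟨x²⟩ = 0.36864.

0.369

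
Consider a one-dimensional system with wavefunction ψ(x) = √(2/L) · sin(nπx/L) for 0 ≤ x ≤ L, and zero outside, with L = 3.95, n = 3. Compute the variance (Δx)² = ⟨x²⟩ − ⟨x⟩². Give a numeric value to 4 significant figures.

Compute ⟨x⟩ and ⟨x²⟩ separately, then (Δx)² = ⟨x²⟩ − ⟨x⟩².
With sin²θ = (1 − cos2θ)/2 on 0 ≤ x ≤ L: ∫sin²(nπx/L) dx = L/2, ∫x·sin²(nπx/L) dx = L²/4, ∫x²·sin²(nπx/L) dx = L³·(1/6 − 1/(4n²π²)); higher powers xᵏ the same way, integrating xᵏ·cos(2nπx/L) by parts.
⟨x⟩ = 1.9750 and ⟨x²⟩ = 5.1130.
(Δx)² = 5.1130 − (1.9750)² = 1.2124.

1.212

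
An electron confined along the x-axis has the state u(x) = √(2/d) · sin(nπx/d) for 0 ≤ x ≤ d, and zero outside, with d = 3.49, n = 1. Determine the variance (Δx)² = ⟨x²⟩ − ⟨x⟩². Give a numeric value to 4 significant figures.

0.3980

Compute ⟨x⟩ and ⟨x²⟩ separately, then (Δx)² = ⟨x²⟩ − ⟨x⟩².
With sin²θ = (1 − cos2θ)/2 on 0 ≤ x ≤ d: ∫sin²(nπx/d) dx = d/2, ∫x·sin²(nπx/d) dx = d²/4, ∫x²·sin²(nπx/d) dx = d³·(1/6 − 1/(4n²π²)); higher powers xᵏ the same way, integrating xᵏ·cos(2nπx/d) by parts.
⟨x⟩ = 1.7450 and ⟨x²⟩ = 3.4430.
(Δx)² = 3.4430 − (1.7450)² = 0.39796.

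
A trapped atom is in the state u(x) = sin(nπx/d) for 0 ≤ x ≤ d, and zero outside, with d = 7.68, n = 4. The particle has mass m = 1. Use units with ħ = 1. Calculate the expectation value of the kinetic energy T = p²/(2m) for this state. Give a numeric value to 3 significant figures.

1.34

T = −(ħ²/2m) d²/dx², so ⟨T⟩ = −(ħ²/2m) ∫ u*·u'' dx / ∫|u|² dx; with m = 1.
d/dx sin(nπx/d) = (nπ/d)·cos(nπx/d) and d²/dx² sin(nπx/d) = −(nπ/d)²·sin(nπx/d); on 0 ≤ x ≤ d, ∫sin²(nπx/d) dx = d/2 and ∫sin(nπx/d)·cos(nπx/d) dx = 0.
State is unnormalized: ∫|u|² dx = 3.8400, and ∫u*·(−ħ²/2m · u'') dx = 5.1404, so ⟨T⟩ = 5.1404 / 3.8400.
⟨T⟩ = 1.3387.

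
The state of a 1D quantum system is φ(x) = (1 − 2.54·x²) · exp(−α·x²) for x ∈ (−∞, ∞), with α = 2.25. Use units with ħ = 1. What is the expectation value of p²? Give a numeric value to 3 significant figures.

p² φ = −ħ² d²φ/dx²; ⟨p²⟩ = −ħ² ∫ φ*·φ'' dx / ∫|φ|² dx.
Expand each integrand as polynomial × e^(−2αx²) and use ∫x^(2j)·e^(−2αx²) dx = (2j−1)!!/(4α)^j · √(π/(2α)), odd powers → 0; here √(π/(2α)) = 0.83554. Differentiate with the product rule, d/dx e^(−αx²) = −2αx·e^(−αx²).
State is unnormalized: ∫|φ|² dx = 0.56358, and ∫φ*·(−ħ² φ'') dx = 3.9893, so ⟨p²⟩ = 3.9893 / 0.56358.
⟨p²⟩ = 7.0785.

7.08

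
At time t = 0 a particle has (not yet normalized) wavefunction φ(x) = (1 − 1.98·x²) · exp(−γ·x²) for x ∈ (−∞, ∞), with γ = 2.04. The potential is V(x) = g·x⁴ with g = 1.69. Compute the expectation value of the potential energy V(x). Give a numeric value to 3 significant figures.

⟨V⟩ = ∫ V(x)·|φ|² dx / ∫|φ|² dx.
Expand each integrand as polynomial × e^(−2γx²) and use ∫x^(2j)·e^(−2γx²) dx = (2j−1)!!/(4γ)^j · √(π/(2γ)), odd powers → 0; here √(π/(2γ)) = 0.87750.
State is unnormalized: ∫|φ|² dx = 0.60665, and ∫φ*·V(x)·φ dx = 0.042377, so ⟨V⟩ = 0.042377 / 0.60665.
⟨V⟩ = 0.069854.

0.0699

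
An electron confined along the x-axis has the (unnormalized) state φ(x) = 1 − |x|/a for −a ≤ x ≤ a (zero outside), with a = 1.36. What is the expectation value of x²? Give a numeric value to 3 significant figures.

⟨x²⟩ = ∫ x²·|φ|² dx / ∫|φ|² dx (integrals over the domain).
φ is even, so ∫ over [−a, a] = 2∫₀ᵃ with φ = 1 − x/a there: ∫₀ᵃ (1 − x/a)² dx = a/3, ∫₀ᵃ x²(1 − x/a)² dx = a³/30, ∫₀ᵃ x⁴(1 − x/a)² dx = a⁵/105.
State is unnormalized: ∫|φ|² dx = 0.90667, and ∫φ*·x²·φ dx = 0.16770, so ⟨x²⟩ = 0.16770 / 0.90667.
⟨x²⟩ = 0.18496.

0.185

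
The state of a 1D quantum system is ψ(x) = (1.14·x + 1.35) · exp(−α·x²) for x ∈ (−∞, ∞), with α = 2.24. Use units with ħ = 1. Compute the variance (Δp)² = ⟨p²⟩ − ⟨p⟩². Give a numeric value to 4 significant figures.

Compute ⟨p⟩ and ⟨p²⟩ separately; (Δp)² = ⟨p²⟩ − ⟨p⟩².
Expand each integrand as polynomial × e^(−2αx²) and use ∫x^(2j)·e^(−2αx²) dx = (2j−1)!!/(4α)^j · √(π/(2α)), odd powers → 0; here √(π/(2α)) = 0.83741. Differentiate with the product rule, d/dx e^(−αx²) = −2αx·e^(−αx²).
Normalization: ∫|ψ|² dx = 1.6476.
⟨p⟩ = 0.0000 and ⟨p²⟩ = 2.5703.
(Δp)² = 2.5703 − (0.0000)² = 2.5703.

2.570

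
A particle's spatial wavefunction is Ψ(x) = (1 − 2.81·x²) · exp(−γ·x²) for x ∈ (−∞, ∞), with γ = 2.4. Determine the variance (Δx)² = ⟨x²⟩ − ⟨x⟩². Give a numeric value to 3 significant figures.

0.0820

Compute ⟨x⟩ and ⟨x²⟩ separately, then (Δx)² = ⟨x²⟩ − ⟨x⟩².
Expand each integrand as polynomial × e^(−2γx²) and use ∫x^(2j)·e^(−2γx²) dx = (2j−1)!!/(4γ)^j · √(π/(2γ)), odd powers → 0; here √(π/(2γ)) = 0.80901.
Normalization: ∫|Ψ|² dx = 0.54335.
⟨x⟩ = 0.0000 and ⟨x²⟩ = 0.082035.
(Δx)² = 0.082035 − (0.0000)² = 0.082035.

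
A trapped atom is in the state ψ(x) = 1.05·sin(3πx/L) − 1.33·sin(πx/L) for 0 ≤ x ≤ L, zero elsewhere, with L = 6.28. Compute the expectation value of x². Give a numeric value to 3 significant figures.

⟨x²⟩ = ∫ x²·|ψ|² dx / ∫|ψ|² dx (integrals over the domain).
On 0 ≤ x ≤ L (j ≠ l): ∫sin²(jπx/L) dx = L/2, ∫sin(jπx/L)·sin(lπx/L) dx = 0; diagonal moments ∫x·sin²(jπx/L) dx = L²/4, ∫x²·sin²(jπx/L) dx = L³·(1/6 − 1/(4j²π²)); cross terms ∫x·sin(jπx/L)·sin(lπx/L) dx = 0 for j + l even and −4jlL²/(π²(j² − l²)²) for j + l odd, ∫x²·sin(jπx/L)·sin(lπx/L) dx = (−1)^(j+l)·4jlL³/(π²(j² − l²)²); higher powers the same way via product-to-sum and parts.
State is unnormalized: ∫|ψ|² dx = 9.0162, and ∫ψ*·x²·ψ dx = 93.520, so ⟨x²⟩ = 93.520 / 9.0162.
⟨x²⟩ = 10.372.

10.4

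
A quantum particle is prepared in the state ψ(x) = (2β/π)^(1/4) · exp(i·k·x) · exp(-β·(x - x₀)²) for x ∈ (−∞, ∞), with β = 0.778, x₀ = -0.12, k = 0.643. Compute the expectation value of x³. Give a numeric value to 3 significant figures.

⟨x³⟩ = ∫ x³·|ψ|² dx (integrals over the domain).
Gaussian moments (u = x − x₀): ∫u^(2j)·e^(−2βu²) du = (2j−1)!!/(4β)^j · √(π/(2β)), odd powers integrate to 0; here √(π/(2β)) = 1.4209.
⟨x³⟩ = -0.11741.

-0.117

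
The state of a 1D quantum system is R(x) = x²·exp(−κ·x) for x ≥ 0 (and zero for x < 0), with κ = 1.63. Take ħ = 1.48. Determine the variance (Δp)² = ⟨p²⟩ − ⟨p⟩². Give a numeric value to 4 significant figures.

1.940

Compute ⟨p⟩ and ⟨p²⟩ separately; (Δp)² = ⟨p²⟩ − ⟨p⟩².
Differentiate x²·exp(−κ·x) with the product rule; every integrand then reduces to terms xʲ·e^(−2κx) on [0, ∞), with ∫₀^∞ xʲ·e^(−2κx) dx = j!/(2κ)^(j+1).
Normalization: ∫|R|² dx = 0.065181.
⟨p⟩ = 0.0000 and ⟨p²⟩ = 1.9399.
(Δp)² = 1.9399 − (0.0000)² = 1.9399.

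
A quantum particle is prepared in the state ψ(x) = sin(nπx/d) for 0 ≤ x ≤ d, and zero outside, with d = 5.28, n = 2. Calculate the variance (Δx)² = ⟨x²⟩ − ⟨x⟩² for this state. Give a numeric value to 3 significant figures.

Compute ⟨x⟩ and ⟨x²⟩ separately, then (Δx)² = ⟨x²⟩ − ⟨x⟩².
With sin²θ = (1 − cos2θ)/2 on 0 ≤ x ≤ d: ∫sin²(nπx/d) dx = d/2, ∫x·sin²(nπx/d) dx = d²/4, ∫x²·sin²(nπx/d) dx = d³·(1/6 − 1/(4n²π²)); higher powers xᵏ the same way, integrating xᵏ·cos(2nπx/d) by parts.
Normalization: ∫|ψ|² dx = 2.6400.
⟨x⟩ = 2.6400 and ⟨x²⟩ = 8.9397.
(Δx)² = 8.9397 − (2.6400)² = 1.9701.

1.97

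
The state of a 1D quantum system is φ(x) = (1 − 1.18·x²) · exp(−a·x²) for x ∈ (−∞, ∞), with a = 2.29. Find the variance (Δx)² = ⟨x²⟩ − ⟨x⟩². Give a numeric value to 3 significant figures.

0.0656

Compute ⟨x⟩ and ⟨x²⟩ separately, then (Δx)² = ⟨x²⟩ − ⟨x⟩².
Expand each integrand as polynomial × e^(−2ax²) and use ∫x^(2j)·e^(−2ax²) dx = (2j−1)!!/(4a)^j · √(π/(2a)), odd powers → 0; here √(π/(2a)) = 0.82821.
Normalization: ∫|φ|² dx = 0.65606.
⟨x⟩ = 0.0000 and ⟨x²⟩ = 0.065600.
(Δx)² = 0.065600 − (0.0000)² = 0.065600.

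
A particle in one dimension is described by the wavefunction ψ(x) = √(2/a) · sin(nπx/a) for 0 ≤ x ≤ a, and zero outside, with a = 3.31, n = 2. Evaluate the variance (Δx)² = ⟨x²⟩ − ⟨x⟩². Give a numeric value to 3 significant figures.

Compute ⟨x⟩ and ⟨x²⟩ separately, then (Δx)² = ⟨x²⟩ − ⟨x⟩².
With sin²θ = (1 − cos2θ)/2 on 0 ≤ x ≤ a: ∫sin²(nπx/a) dx = a/2, ∫x·sin²(nπx/a) dx = a²/4, ∫x²·sin²(nπx/a) dx = a³·(1/6 − 1/(4n²π²)); higher powers xᵏ the same way, integrating xᵏ·cos(2nπx/a) by parts.
⟨x⟩ = 1.6550 and ⟨x²⟩ = 3.5133.
(Δx)² = 3.5133 − (1.6550)² = 0.77425.

0.774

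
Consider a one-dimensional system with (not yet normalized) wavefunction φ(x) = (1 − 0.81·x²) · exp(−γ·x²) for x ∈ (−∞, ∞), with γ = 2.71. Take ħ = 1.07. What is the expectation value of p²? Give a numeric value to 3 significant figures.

p² φ = −ħ² d²φ/dx²; ⟨p²⟩ = −ħ² ∫ φ*·φ'' dx / ∫|φ|² dx.
Expand each integrand as polynomial × e^(−2γx²) and use ∫x^(2j)·e^(−2γx²) dx = (2j−1)!!/(4γ)^j · √(π/(2γ)), odd powers → 0; here √(π/(2γ)) = 0.76133. Differentiate with the product rule, d/dx e^(−γx²) = −2γx·e^(−γx²).
State is unnormalized: ∫|φ|² dx = 0.66031, and ∫φ*·(−ħ² φ'') dx = 2.8075, so ⟨p²⟩ = 2.8075 / 0.66031.
⟨p²⟩ = 4.2518.

4.25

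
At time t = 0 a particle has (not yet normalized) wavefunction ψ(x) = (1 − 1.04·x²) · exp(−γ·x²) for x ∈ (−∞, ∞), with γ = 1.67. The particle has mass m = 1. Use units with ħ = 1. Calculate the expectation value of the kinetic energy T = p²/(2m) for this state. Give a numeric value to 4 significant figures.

T = −(ħ²/2m) d²/dx², so ⟨T⟩ = −(ħ²/2m) ∫ ψ*·ψ'' dx / ∫|ψ|² dx; with m = 1.
Expand each integrand as polynomial × e^(−2γx²) and use ∫x^(2j)·e^(−2γx²) dx = (2j−1)!!/(4γ)^j · √(π/(2γ)), odd powers → 0; here √(π/(2γ)) = 0.96984. Differentiate with the product rule, d/dx e^(−γx²) = −2γx·e^(−γx²).
State is unnormalized: ∫|ψ|² dx = 0.73838, and ∫ψ*·(−ħ²/2m · ψ'') dx = 1.1994, so ⟨T⟩ = 1.1994 / 0.73838.
⟨T⟩ = 1.6243.

1.624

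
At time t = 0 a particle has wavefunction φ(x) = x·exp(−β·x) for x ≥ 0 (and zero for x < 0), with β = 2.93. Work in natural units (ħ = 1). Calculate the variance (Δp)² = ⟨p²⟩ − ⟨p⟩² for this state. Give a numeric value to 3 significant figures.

Compute ⟨p⟩ and ⟨p²⟩ separately; (Δp)² = ⟨p²⟩ − ⟨p⟩².
Differentiate x·exp(−β·x) with the product rule; every integrand then reduces to terms xʲ·e^(−2βx) on [0, ∞), with ∫₀^∞ xʲ·e^(−2βx) dx = j!/(2β)^(j+1).
Normalization: ∫|φ|² dx = 0.0099389.
⟨p⟩ = 0.0000 and ⟨p²⟩ = 8.5849.
(Δp)² = 8.5849 − (0.0000)² = 8.5849.

8.58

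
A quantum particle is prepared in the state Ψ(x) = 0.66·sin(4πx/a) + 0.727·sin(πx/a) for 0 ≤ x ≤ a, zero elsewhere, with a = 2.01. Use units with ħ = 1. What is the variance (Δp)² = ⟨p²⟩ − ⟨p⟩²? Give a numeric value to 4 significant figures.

19.00

Compute ⟨p⟩ and ⟨p²⟩ separately; (Δp)² = ⟨p²⟩ − ⟨p⟩².
d²/dx² sin(jπx/a) = −(jπ/a)²·sin(jπx/a); on 0 ≤ x ≤ a, ∫sin²(jπx/a) dx = a/2 and ∫sin(jπx/a)·sin(lπx/a) dx = 0 for j ≠ l, so only diagonal terms survive in ∫|Ψ|² and ∫Ψ·Ψ″; ∫Ψ·Ψ′ dx = [Ψ²/2] between the walls = 0.
Normalization: ∫|Ψ|² dx = 0.96895.
⟨p⟩ = 0.0000 and ⟨p²⟩ = 18.999.
(Δp)² = 18.999 − (0.0000)² = 18.999.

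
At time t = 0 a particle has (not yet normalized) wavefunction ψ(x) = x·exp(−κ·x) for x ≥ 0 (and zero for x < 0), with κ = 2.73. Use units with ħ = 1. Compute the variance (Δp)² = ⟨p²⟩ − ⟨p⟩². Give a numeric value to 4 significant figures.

7.453

Compute ⟨p⟩ and ⟨p²⟩ separately; (Δp)² = ⟨p²⟩ − ⟨p⟩².
Differentiate x·exp(−κ·x) with the product rule; every integrand then reduces to terms xʲ·e^(−2κx) on [0, ∞), with ∫₀^∞ xʲ·e^(−2κx) dx = j!/(2κ)^(j+1).
Normalization: ∫|ψ|² dx = 0.012287.
⟨p⟩ = 0.0000 and ⟨p²⟩ = 7.4529.
(Δp)² = 7.4529 − (0.0000)² = 7.4529.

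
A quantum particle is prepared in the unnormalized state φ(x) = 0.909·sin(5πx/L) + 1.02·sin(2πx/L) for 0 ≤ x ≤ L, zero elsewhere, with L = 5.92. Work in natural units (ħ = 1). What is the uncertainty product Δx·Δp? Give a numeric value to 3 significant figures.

Δx = √(⟨x²⟩−⟨x⟩²), Δp = √(⟨p²⟩−⟨p⟩²).
On 0 ≤ x ≤ L (j ≠ l): ∫sin²(jπx/L) dx = L/2, ∫sin(jπx/L)·sin(lπx/L) dx = 0; diagonal moments ∫x·sin²(jπx/L) dx = L²/4, ∫x²·sin²(jπx/L) dx = L³·(1/6 − 1/(4j²π²)); cross terms ∫x·sin(jπx/L)·sin(lπx/L) dx = 0 for j + l even and −4jlL²/(π²(j² − l²)²) for j + l odd, ∫x²·sin(jπx/L)·sin(lπx/L) dx = (−1)^(j+l)·4jlL³/(π²(j² − l²)²); higher powers the same way via product-to-sum and parts. d²/dx² sin(jπx/L) = −(jπ/L)²·sin(jπx/L); on 0 ≤ x ≤ L, ∫sin²(jπx/L) dx = L/2 and ∫sin(jπx/L)·sin(lπx/L) dx = 0 for j ≠ l, so only diagonal terms survive in ∫|φ|² and ∫φ·φ″; ∫φ·φ′ dx = [φ²/2] between the walls = 0.
Normalization: ∫|φ|² dx = 5.5254.
⟨x⟩ = 2.8519, ⟨x²⟩ = 10.763 ⇒ Δx = 1.6217.
⟨p⟩ = 0.0000, ⟨p²⟩ = 3.7442 ⇒ Δp = 1.9350.
Δx·Δp = 3.1381.

3.14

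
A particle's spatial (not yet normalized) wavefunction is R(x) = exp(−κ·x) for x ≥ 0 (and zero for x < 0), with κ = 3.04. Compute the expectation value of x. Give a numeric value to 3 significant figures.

0.164

⟨x⟩ = ∫ x·|R|² dx / ∫|R|² dx (integrals over the domain).
Every integrand reduces to terms xʲ·e^(−2κx) on [0, ∞); use ∫₀^∞ xʲ·e^(−2κx) dx = j!/(2κ)^(j+1).
State is unnormalized: ∫|R|² dx = 0.16447, and ∫R*·x·R dx = 0.027052, so ⟨x⟩ = 0.027052 / 0.16447.
⟨x⟩ = 0.16447.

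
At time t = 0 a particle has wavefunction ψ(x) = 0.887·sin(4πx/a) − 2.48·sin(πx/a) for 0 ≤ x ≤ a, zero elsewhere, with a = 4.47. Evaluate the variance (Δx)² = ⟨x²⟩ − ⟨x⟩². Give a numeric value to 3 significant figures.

0.759

Compute ⟨x⟩ and ⟨x²⟩ separately, then (Δx)² = ⟨x²⟩ − ⟨x⟩².
On 0 ≤ x ≤ a (j ≠ l): ∫sin²(jπx/a) dx = a/2, ∫sin(jπx/a)·sin(lπx/a) dx = 0; diagonal moments ∫x·sin²(jπx/a) dx = a²/4, ∫x²·sin²(jπx/a) dx = a³·(1/6 − 1/(4j²π²)); cross terms ∫x·sin(jπx/a)·sin(lπx/a) dx = 0 for j + l even and −4jla²/(π²(j² − l²)²) for j + l odd, ∫x²·sin(jπx/a)·sin(lπx/a) dx = (−1)^(j+l)·4jla³/(π²(j² − l²)²); higher powers the same way via product-to-sum and parts.
Normalization: ∫|ψ|² dx = 15.505.
⟨x⟩ = 2.2759 and ⟨x²⟩ = 5.9383.
(Δx)² = 5.9383 − (2.2759)² = 0.75879.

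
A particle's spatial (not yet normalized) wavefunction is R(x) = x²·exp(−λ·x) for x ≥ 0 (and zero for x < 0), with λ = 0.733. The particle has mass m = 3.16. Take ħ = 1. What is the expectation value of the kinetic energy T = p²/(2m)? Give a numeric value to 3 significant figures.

0.0283

T = −(ħ²/2m) d²/dx², so ⟨T⟩ = −(ħ²/2m) ∫ R*·R'' dx / ∫|R|² dx; with m = 3.16.
Differentiate x²·exp(−λ·x) with the product rule; every integrand then reduces to terms xʲ·e^(−2λx) on [0, ∞), with ∫₀^∞ xʲ·e^(−2λx) dx = j!/(2λ)^(j+1).
State is unnormalized: ∫|R|² dx = 3.5444, and ∫R*·(−ħ²/2m · R'') dx = 0.10044, so ⟨T⟩ = 0.10044 / 3.5444.
⟨T⟩ = 0.028338.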